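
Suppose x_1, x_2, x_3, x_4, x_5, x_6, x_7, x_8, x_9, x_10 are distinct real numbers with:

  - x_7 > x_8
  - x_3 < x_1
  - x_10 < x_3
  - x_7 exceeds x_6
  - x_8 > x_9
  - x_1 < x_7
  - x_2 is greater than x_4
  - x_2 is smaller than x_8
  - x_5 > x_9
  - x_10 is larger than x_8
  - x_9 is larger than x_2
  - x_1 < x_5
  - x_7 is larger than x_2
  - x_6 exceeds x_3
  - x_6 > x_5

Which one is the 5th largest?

Chaining the given pairs: x_4 < x_2 < x_9 < x_8 < x_10 < x_3 < x_1 < x_5 < x_6 < x_7.
Counting 5 from the largest end gives x_3.

x_3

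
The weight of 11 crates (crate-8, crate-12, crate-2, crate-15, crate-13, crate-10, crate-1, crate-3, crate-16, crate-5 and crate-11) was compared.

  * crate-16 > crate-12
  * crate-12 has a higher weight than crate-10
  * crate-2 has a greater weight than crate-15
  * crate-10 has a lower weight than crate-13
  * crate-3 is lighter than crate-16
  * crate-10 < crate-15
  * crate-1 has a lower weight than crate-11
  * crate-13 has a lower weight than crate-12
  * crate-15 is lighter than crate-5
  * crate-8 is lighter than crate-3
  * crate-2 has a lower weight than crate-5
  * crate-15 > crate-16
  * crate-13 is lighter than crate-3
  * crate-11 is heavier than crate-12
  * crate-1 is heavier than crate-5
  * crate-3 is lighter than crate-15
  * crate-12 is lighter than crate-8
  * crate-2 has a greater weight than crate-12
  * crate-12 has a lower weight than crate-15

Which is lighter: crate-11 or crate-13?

The relevant relations are crate-13 < crate-12; crate-12 < crate-8; crate-8 < crate-3; crate-3 < crate-16; crate-16 < crate-15; crate-15 < crate-2; crate-2 < crate-5; crate-5 < crate-1; crate-1 < crate-11.
Together: crate-13 < crate-12 < crate-8 < crate-3 < crate-16 < crate-15 < crate-2 < crate-5 < crate-1 < crate-11.
So crate-13 < crate-11; crate-13 is the lighter of the two.

crate-13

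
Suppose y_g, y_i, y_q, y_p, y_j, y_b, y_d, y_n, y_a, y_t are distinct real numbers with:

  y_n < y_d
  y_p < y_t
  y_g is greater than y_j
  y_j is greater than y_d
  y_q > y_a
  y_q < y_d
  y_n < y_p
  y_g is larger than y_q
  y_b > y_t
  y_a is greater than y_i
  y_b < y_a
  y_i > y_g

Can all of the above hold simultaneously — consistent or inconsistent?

inconsistent

We have y_i < y_a stated directly, yet also y_a < y_q < y_d < y_j < y_g < y_i by chaining the others — so y_a < y_i. Contradiction.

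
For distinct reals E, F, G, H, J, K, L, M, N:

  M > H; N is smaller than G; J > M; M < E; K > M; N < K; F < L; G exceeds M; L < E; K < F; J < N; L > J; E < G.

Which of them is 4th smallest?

Chaining the given pairs: H < M < J < N < K < F < L < E < G.
Counting 4 from the smallest end gives N.

N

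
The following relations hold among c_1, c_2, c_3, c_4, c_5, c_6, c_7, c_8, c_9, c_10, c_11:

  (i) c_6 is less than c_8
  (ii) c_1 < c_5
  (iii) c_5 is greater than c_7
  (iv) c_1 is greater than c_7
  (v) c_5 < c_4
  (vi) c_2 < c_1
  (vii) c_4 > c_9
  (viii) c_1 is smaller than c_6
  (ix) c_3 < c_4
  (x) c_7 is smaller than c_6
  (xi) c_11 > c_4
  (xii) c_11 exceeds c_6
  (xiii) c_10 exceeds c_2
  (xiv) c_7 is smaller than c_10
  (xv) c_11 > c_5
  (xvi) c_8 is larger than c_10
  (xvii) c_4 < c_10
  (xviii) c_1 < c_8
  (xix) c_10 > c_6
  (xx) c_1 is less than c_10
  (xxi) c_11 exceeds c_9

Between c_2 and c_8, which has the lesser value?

Link the given pairs in sequence: c_2 < c_1; c_1 < c_5; c_5 < c_4; c_4 < c_10; c_10 < c_8.
Together: c_2 < c_1 < c_5 < c_4 < c_10 < c_8.
So c_2 < c_8; c_2 is the smaller of the two.

c_2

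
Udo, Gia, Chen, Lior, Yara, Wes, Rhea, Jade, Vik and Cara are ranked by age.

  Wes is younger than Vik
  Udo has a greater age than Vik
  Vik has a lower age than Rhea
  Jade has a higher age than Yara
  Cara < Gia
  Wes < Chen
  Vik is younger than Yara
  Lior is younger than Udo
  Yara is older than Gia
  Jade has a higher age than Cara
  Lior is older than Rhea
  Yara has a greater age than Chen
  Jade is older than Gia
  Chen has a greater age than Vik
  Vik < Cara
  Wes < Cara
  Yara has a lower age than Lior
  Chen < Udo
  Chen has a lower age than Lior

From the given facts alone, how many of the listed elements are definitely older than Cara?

Directly above Cara: Gia, Jade.
One step further: Yara (3 so far).
One step further: Lior (4 so far).
One step further: Udo (5 so far).
No other element is forced above Cara by the given relations, so the count is 5.

5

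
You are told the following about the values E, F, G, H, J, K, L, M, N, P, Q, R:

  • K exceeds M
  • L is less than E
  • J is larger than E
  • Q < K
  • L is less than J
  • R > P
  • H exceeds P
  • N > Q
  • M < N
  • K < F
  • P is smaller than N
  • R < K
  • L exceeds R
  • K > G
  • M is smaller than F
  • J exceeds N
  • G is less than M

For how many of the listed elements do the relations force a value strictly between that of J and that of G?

Chaining upward from G reaches: M, K, N, F.
Chaining downward from J reaches: P, R, L, Q, M, E, N.
Strictly between G and J are those in both lists: M, N — 2 elements.

2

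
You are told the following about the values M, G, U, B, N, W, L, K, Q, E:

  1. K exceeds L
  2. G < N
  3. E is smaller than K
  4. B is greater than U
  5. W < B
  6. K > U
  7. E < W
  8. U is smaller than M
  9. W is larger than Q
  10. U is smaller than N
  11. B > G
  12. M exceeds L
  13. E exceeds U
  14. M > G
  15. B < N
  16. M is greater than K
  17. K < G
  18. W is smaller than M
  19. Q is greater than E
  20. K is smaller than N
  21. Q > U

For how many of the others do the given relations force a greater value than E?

7

Directly above E: Q, K, W.
One step further: G, B, M, N (7 so far).
No other element is forced above E by the given relations, so the count is 7.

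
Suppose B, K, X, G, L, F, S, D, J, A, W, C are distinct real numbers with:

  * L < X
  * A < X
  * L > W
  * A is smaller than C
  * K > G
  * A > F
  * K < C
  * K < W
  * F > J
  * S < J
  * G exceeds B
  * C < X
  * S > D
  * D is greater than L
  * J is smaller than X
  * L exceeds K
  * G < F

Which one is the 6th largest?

Chaining the given pairs: B < G < K < W < L < D < S < J < F < A < C < X.
The 6th largest is S.

S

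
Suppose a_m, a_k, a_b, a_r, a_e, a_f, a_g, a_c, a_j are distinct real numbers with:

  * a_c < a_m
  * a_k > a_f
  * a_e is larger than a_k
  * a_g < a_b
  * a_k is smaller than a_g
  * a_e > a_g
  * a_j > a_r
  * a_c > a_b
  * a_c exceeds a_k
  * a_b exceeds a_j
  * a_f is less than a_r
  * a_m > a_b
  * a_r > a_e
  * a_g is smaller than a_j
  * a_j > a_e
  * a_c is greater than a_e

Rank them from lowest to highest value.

Each adjacent pair is fixed by a given relation: a_f < a_k; a_k < a_g; a_g < a_e; a_e < a_r; a_r < a_j; a_j < a_b; a_b < a_c; a_c < a_m. Chaining them end to end gives the full order.

a_f < a_k < a_g < a_e < a_r < a_j < a_b < a_c < a_m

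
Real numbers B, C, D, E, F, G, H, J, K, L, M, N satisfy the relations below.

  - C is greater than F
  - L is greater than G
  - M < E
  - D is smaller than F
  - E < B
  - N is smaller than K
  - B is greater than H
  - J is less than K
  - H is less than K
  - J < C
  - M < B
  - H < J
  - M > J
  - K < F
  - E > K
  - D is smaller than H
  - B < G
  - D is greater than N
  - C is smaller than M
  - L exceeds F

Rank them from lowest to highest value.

Nothing is placed below N, so it is least; from there N < D; D < H; H < J; J < K; K < F; F < C; C < M; M < E; E < B; B < G; G < L, each given directly.

N < D < H < J < K < F < C < M < E < B < G < L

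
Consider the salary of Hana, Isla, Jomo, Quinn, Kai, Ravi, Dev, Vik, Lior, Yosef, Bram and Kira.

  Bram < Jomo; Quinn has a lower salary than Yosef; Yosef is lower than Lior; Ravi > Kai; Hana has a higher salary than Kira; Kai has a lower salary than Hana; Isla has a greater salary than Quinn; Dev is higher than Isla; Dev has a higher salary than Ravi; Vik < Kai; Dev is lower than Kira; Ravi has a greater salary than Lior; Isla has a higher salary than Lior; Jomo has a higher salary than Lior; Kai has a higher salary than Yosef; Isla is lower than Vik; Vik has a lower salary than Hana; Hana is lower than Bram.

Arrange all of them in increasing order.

Nothing is placed below Quinn, so it is least; from there Quinn < Yosef; Yosef < Lior; Lior < Isla; Isla < Vik; Vik < Kai; Kai < Ravi; Ravi < Dev; Dev < Kira; Kira < Hana; Hana < Bram; Bram < Jomo, each given directly.

Quinn < Yosef < Lior < Isla < Vik < Kai < Ravi < Dev < Kira < Hana < Bram < Jomo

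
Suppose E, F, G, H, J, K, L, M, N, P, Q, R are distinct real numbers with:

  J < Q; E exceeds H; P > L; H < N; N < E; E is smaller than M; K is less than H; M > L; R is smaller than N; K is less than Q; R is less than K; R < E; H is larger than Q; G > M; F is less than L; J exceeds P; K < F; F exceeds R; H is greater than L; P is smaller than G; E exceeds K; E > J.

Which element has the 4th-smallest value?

The consecutive relations fix a unique order: R < K < F < L < P < J < Q < H < N < E < M < G.
The 4th smallest is L.

L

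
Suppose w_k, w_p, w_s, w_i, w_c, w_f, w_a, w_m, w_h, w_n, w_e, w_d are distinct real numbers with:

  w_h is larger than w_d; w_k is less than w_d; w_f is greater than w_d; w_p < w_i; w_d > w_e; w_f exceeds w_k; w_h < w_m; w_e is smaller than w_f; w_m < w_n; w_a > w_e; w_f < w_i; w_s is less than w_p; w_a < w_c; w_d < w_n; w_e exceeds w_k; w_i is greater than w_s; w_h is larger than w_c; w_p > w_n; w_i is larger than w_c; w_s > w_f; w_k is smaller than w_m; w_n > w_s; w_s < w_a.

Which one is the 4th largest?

The consecutive relations fix a unique order: w_k < w_e < w_d < w_f < w_s < w_a < w_c < w_h < w_m < w_n < w_p < w_i.
The 4th largest is w_m.

w_m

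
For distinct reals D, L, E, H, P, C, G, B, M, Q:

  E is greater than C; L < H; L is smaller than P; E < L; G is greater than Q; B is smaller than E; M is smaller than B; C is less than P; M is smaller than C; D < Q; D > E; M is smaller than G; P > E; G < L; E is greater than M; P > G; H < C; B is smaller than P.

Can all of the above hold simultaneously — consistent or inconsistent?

Chaining the given relations yields E < D < Q < G < L < H < C, so E < C. But one relation states C < E. These cannot both hold.

inconsistent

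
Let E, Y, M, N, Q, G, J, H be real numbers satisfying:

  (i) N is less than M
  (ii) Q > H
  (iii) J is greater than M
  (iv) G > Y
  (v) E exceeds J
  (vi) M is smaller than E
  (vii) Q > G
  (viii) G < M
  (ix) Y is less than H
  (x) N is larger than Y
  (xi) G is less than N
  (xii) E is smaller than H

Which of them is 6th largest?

N

Chaining the given pairs: Y < G < N < M < J < E < H < Q.
Counting 6 from the largest end gives N.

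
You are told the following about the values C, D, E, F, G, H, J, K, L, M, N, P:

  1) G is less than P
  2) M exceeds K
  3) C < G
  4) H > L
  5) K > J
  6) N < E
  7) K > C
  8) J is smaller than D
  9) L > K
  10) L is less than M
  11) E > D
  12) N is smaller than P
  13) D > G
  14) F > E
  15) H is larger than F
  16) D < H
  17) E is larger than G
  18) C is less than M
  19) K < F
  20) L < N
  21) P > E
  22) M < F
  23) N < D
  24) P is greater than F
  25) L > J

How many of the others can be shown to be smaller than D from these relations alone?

6

From D the given relations immediately reach J, G, N.
From those, C, L — 5 in total.
From those, K — 6 in total.
Nothing else is reachable below D; 6 in all.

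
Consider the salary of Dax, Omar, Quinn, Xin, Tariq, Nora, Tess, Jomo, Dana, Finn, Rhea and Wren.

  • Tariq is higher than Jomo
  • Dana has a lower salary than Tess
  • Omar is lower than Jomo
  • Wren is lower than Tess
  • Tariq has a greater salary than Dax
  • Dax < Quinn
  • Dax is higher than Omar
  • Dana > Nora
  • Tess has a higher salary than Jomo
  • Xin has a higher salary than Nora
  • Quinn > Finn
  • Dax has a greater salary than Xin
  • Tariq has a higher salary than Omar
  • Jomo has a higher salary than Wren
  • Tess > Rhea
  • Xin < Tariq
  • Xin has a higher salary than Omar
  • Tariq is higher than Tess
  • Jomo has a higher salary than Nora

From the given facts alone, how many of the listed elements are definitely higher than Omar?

The elements the relations force above Omar are Xin, Dax, Jomo, Quinn, Tess, Tariq — no chain reaches any other.
That is 6.

6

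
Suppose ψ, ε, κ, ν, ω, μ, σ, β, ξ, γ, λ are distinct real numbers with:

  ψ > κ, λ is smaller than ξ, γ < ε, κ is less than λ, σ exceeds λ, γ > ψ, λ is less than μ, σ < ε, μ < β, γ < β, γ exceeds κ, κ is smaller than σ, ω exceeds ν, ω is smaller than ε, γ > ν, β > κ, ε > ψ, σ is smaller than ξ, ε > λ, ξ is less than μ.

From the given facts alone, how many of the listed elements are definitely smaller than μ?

4

From μ the given relations immediately reach λ, ξ.
From those, κ, σ — 4 in total.
No other element is forced below μ by the given relations, so the count is 4.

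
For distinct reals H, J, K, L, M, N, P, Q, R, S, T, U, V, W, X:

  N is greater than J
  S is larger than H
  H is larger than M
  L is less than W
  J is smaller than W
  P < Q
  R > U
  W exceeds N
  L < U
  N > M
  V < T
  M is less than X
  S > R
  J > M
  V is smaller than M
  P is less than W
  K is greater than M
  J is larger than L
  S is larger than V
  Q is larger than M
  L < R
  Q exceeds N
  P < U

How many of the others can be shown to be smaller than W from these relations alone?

From W the given relations immediately reach P, L, J, N.
From those, M — 5 in total.
From those, V — 6 in total.
No other element is forced below W by the given relations, so the count is 6.

6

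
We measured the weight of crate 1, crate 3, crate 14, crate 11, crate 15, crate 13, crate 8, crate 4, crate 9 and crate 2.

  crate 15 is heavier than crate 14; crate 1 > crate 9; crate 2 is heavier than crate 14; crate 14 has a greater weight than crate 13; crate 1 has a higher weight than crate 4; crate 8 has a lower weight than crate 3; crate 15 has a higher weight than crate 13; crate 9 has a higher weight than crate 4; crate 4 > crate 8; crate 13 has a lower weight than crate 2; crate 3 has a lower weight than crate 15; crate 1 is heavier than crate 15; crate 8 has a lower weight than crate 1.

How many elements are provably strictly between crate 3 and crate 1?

Chaining upward from crate 3 reaches: crate 15.
Chaining downward from crate 1 reaches: crate 8, crate 13, crate 4, crate 9, crate 14, crate 15.
Strictly between crate 3 and crate 1 are those in both lists: crate 15 — 1 element.

1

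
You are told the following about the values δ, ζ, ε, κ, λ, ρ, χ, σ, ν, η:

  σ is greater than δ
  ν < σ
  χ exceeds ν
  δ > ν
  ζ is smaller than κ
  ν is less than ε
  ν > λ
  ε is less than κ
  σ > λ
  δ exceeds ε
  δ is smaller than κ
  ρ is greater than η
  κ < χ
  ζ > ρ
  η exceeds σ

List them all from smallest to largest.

Each adjacent pair is fixed by a given relation: λ < ν; ν < ε; ε < δ; δ < σ; σ < η; η < ρ; ρ < ζ; ζ < κ; κ < χ. Chaining them end to end gives the full order.

λ < ν < ε < δ < σ < η < ρ < ζ < κ < χ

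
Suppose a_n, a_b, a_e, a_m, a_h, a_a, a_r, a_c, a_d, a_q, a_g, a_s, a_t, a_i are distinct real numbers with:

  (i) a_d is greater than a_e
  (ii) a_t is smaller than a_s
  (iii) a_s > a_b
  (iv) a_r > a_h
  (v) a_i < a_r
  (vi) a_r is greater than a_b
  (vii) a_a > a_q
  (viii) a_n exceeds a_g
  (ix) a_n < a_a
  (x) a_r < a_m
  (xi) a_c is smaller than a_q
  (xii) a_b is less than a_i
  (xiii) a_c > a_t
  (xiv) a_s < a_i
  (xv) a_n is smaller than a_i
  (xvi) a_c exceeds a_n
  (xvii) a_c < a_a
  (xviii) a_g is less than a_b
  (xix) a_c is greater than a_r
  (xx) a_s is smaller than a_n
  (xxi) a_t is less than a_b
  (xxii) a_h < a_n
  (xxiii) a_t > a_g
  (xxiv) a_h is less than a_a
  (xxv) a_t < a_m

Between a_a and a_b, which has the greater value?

a_b < a_s and a_s < a_n give a_b < a_n.
Then a_n < a_i extends the chain to a_i.
With a_i < a_r: a_b < a_s < a_n < a_i < a_r.
Then a_r < a_c extends the chain to a_c.
With a_c < a_q: a_b < a_s < a_n < a_i < a_r < a_c < a_q.
Then a_q < a_a extends the chain to a_a.
So a_b < a_a; a_a is the larger of the two.

a_a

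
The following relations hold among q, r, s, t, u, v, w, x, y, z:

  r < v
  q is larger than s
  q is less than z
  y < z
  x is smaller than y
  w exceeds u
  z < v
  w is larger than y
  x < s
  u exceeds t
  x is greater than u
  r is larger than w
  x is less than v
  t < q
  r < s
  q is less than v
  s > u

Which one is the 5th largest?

r

Piecing the relations together gives one ordering: t < u < x < y < w < r < s < q < z < v.
The 5th largest is r.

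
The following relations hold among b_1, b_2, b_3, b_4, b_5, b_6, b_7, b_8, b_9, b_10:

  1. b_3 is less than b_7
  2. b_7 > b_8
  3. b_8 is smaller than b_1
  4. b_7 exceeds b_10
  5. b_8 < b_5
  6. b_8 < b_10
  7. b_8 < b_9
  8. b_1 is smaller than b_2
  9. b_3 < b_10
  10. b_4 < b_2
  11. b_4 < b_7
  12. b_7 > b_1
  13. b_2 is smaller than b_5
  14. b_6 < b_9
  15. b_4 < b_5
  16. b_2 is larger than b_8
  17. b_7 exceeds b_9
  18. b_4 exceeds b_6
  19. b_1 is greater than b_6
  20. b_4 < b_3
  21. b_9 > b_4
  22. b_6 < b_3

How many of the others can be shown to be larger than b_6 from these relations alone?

8

Directly above b_6: b_4, b_3, b_1, b_9.
One step further: b_2, b_10, b_5, b_7 (8 so far).
No other element is forced above b_6 by the given relations, so the count is 8.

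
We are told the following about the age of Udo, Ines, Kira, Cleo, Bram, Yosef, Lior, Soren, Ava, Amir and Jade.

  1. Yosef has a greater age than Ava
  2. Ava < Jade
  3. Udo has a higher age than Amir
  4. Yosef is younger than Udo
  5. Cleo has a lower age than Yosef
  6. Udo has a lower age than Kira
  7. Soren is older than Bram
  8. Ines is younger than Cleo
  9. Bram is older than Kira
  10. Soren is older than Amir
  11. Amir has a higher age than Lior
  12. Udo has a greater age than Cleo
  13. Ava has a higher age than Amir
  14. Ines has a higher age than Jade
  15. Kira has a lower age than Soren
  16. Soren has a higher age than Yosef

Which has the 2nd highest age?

Bram

Piecing the relations together gives one ordering: Lior < Amir < Ava < Jade < Ines < Cleo < Yosef < Udo < Kira < Bram < Soren.
The 2nd largest is Bram.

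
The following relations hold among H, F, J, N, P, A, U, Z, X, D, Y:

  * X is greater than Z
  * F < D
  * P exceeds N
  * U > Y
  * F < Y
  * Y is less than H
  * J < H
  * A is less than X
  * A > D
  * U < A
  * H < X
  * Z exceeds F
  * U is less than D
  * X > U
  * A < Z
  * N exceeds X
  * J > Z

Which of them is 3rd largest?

X

Piecing the relations together gives one ordering: F < Y < U < D < A < Z < J < H < X < N < P.
The 3rd largest is X.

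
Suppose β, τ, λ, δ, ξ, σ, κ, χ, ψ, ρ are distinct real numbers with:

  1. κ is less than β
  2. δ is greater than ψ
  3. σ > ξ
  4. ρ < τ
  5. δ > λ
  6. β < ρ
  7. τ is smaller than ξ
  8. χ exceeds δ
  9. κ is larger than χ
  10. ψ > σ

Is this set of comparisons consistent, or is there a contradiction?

Chaining the given relations yields δ < χ < κ < β < ρ < τ < ξ < σ < ψ, so δ < ψ. But one relation states ψ < δ. These cannot both hold.

inconsistent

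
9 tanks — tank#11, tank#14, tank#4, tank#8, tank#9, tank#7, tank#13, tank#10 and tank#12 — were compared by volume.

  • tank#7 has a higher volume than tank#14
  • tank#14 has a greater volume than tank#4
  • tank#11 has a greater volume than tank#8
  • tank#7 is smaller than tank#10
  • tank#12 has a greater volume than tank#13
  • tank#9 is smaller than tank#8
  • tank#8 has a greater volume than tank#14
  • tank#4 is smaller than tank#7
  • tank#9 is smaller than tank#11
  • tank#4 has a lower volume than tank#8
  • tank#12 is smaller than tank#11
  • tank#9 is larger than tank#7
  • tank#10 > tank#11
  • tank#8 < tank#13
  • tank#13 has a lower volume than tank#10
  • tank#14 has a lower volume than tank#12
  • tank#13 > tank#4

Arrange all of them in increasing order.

The consecutive links are each given: tank#4 < tank#14; tank#14 < tank#7; tank#7 < tank#9; tank#9 < tank#8; tank#8 < tank#13; tank#13 < tank#12; tank#12 < tank#11; tank#11 < tank#10.

tank#4 < tank#14 < tank#7 < tank#9 < tank#8 < tank#13 < tank#12 < tank#11 < tank#10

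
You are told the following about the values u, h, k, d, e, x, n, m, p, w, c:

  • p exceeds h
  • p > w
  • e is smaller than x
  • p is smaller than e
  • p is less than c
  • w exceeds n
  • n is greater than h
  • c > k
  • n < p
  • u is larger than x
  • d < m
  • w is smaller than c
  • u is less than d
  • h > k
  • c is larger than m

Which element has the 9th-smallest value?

d

Chaining the given pairs: k < h < n < w < p < e < x < u < d < m < c.
Counting 9 from the smallest end gives d.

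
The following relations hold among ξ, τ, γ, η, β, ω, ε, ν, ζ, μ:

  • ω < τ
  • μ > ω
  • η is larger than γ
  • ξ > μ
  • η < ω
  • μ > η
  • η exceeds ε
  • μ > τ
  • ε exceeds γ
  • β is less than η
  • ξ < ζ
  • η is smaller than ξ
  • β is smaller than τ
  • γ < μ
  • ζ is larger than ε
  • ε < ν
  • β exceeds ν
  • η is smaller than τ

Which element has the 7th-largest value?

Chaining the given pairs: γ < ε < ν < β < η < ω < τ < μ < ξ < ζ.
Counting 7 from the largest end gives β.

β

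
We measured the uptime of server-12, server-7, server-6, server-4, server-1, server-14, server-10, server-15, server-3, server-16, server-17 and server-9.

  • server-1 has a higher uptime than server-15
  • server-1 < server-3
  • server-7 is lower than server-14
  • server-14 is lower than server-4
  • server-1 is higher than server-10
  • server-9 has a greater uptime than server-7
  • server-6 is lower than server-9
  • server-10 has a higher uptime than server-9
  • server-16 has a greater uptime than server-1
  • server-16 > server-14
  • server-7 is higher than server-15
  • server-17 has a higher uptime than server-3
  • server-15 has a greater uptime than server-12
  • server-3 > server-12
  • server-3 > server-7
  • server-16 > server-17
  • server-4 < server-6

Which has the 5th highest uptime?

Chaining the given pairs: server-12 < server-15 < server-7 < server-14 < server-4 < server-6 < server-9 < server-10 < server-1 < server-3 < server-17 < server-16.
Counting 5 from the largest end gives server-10.

server-10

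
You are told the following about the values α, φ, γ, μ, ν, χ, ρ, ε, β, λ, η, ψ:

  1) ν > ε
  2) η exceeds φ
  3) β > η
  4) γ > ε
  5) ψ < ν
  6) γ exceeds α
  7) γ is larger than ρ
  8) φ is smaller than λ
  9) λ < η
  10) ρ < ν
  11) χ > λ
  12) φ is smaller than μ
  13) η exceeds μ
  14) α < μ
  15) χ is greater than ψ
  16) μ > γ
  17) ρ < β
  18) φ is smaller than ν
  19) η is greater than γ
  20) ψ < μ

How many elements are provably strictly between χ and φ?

The relations place φ below χ. An element lies strictly between them when it is forced above φ and also forced below χ.
Above φ: {λ, ν, μ, η, β}. Below χ: {ψ, λ}.
Intersection: {λ} — 1.

1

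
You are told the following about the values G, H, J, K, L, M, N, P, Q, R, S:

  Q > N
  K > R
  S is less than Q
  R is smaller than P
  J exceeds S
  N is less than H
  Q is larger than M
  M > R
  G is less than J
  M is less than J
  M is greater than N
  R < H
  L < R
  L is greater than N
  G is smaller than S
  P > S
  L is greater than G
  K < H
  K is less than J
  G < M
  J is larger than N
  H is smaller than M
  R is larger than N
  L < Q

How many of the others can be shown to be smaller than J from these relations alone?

8

Directly below J: G, N, S, K, M.
One step further: R, H (7 so far).
One step further: L (8 so far).
No other element is forced below J by the given relations, so the count is 8.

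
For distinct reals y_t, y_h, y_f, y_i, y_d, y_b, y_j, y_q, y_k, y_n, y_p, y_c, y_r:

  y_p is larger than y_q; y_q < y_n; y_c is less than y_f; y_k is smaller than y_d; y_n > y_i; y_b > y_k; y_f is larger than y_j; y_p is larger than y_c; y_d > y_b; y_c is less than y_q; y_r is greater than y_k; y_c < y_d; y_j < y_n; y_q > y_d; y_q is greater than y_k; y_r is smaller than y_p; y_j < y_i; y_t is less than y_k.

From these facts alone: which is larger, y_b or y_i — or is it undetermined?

Following every chain through y_b: above y_b we get y_d, y_q, y_p, y_n; below y_b we get y_t, y_k.
y_i is not reached, and no chain runs the other way from y_i to y_b.
So the given relations leave the order of y_b and y_i undetermined.

undetermined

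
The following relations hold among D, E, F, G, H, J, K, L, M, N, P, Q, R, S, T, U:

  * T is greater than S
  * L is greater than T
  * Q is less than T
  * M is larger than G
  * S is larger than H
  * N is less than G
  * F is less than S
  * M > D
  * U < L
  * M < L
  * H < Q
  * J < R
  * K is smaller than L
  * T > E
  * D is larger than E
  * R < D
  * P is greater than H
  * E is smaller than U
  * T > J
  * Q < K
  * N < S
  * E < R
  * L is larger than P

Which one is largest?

L

Chaining downward from L: directly below it, U, P, K, T, M; then E, G, J, H, D, Q, S; then N, F, R.
That covers every other element, and nothing is given above L, so L is the largest.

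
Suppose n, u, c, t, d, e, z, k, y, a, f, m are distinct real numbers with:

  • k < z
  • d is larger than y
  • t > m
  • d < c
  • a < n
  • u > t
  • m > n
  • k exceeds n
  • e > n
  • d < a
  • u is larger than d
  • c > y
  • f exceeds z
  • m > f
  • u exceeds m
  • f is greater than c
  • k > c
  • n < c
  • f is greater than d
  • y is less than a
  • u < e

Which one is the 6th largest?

Chaining the given pairs: y < d < a < n < c < k < z < f < m < t < u < e.
Counting 6 from the largest end gives z.

z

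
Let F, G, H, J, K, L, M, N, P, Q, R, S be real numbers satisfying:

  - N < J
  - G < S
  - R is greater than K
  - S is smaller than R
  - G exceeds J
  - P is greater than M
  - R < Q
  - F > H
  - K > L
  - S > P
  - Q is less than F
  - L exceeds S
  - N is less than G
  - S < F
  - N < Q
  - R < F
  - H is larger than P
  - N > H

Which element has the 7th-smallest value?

Chaining the given pairs: M < P < H < N < J < G < S < L < K < R < Q < F.
The 7th smallest is S.

S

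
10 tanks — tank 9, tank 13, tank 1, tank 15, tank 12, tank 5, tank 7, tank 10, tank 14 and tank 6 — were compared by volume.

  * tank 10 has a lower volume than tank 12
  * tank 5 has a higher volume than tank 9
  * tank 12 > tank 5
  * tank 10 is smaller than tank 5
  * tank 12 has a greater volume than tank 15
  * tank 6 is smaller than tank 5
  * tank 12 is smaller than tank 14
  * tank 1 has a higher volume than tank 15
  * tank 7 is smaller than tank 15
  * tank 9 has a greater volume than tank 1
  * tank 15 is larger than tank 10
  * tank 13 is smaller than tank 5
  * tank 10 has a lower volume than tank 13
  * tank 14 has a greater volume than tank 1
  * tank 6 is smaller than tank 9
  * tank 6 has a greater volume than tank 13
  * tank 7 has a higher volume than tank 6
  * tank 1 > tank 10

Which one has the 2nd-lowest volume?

Piecing the relations together gives one ordering: tank 10 < tank 13 < tank 6 < tank 7 < tank 15 < tank 1 < tank 9 < tank 5 < tank 12 < tank 14.
The 2nd smallest is tank 13.

tank 13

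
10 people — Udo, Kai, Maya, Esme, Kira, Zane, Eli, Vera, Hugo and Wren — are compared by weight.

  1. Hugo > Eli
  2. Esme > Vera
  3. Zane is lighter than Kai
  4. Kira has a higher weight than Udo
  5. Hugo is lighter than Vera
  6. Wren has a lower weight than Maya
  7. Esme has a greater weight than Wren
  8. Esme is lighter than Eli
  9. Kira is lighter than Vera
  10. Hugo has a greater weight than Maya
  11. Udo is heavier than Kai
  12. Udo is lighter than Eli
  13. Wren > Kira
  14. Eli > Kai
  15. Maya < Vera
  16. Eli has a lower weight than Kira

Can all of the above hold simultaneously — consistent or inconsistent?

inconsistent

We have Esme < Eli stated directly, yet also Eli < Kira < Wren < Maya < Hugo < Vera < Esme by chaining the others — so Eli < Esme. Contradiction.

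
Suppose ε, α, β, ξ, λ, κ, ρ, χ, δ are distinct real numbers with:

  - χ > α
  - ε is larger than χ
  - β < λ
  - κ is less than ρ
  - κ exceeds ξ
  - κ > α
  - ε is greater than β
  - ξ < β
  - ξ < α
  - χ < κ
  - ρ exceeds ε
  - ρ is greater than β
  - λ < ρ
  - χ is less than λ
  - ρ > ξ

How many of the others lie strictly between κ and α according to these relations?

1

The relations place α below κ. An element lies strictly between them when it is forced above α and also forced below κ.
Above α: {χ, ε, λ, ρ}. Below κ: {ξ, χ}.
Intersection: {χ} — 1.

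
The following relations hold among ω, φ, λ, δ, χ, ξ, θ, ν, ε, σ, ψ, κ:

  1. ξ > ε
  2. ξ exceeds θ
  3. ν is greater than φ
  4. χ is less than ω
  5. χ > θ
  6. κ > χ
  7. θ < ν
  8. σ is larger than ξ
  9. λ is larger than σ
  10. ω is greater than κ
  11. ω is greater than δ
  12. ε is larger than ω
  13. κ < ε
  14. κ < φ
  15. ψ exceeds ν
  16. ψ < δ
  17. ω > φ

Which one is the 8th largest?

ν

The consecutive relations fix a unique order: θ < χ < κ < φ < ν < ψ < δ < ω < ε < ξ < σ < λ.
The 8th largest is ν.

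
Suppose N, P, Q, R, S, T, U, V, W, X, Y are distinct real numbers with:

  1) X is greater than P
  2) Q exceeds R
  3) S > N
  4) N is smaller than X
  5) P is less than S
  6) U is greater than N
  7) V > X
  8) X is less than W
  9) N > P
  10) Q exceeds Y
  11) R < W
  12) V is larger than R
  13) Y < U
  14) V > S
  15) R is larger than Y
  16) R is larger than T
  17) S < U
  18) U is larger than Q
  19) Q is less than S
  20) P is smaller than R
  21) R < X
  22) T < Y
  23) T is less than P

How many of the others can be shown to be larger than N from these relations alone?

5

The elements the relations force above N are X, S, V, U, W — no chain reaches any other.
That is 5.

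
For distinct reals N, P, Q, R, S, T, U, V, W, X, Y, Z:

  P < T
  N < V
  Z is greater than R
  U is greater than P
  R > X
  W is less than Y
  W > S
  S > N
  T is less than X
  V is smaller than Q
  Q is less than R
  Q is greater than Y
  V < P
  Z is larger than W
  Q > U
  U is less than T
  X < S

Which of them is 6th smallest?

X

Chaining the given pairs: N < V < P < U < T < X < S < W < Y < Q < R < Z.
Counting 6 from the smallest end gives X.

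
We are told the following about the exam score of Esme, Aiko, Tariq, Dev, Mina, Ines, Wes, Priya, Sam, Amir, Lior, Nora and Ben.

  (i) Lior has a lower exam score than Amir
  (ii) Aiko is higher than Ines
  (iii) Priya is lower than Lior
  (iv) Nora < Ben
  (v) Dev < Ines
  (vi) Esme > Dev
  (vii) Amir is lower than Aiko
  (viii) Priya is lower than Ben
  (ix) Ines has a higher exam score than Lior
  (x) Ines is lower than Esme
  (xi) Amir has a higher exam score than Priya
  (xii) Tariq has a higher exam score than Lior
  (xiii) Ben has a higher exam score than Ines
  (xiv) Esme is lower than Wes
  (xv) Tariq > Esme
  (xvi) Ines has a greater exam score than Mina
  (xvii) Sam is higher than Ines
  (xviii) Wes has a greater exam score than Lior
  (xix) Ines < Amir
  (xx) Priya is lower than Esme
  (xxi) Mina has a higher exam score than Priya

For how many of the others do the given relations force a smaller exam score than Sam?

The elements the relations force below Sam are Dev, Priya, Lior, Mina, Ines — no chain reaches any other.
That is 5.

5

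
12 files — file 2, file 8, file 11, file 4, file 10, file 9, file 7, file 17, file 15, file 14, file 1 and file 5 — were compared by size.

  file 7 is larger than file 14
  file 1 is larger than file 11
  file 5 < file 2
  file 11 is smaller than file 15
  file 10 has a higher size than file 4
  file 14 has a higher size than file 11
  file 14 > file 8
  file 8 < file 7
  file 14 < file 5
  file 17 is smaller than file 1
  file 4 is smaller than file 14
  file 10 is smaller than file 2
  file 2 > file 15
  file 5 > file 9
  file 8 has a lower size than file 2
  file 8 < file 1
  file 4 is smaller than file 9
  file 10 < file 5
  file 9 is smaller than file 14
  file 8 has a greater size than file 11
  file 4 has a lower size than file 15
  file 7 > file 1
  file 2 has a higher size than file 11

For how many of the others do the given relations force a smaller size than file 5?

6

Directly below file 5: file 9, file 14, file 10.
One step further: file 4, file 11, file 8 (6 so far).
No other element is forced below file 5 by the given relations, so the count is 6.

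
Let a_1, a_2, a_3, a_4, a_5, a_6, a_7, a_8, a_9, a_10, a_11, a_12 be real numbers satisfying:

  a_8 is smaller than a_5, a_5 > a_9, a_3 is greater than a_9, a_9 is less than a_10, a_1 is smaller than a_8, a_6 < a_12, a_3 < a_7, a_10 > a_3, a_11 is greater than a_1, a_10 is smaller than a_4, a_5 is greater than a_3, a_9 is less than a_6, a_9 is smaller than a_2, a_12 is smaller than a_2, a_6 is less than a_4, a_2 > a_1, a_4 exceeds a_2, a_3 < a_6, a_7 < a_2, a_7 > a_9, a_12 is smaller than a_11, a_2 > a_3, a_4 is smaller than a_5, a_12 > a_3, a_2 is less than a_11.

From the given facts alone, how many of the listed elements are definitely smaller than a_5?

10

Directly below a_5: a_9, a_3, a_4, a_8.
One step further: a_6, a_1, a_2, a_10 (8 so far).
One step further: a_7, a_12 (10 so far).
No other element is forced below a_5 by the given relations, so the count is 10.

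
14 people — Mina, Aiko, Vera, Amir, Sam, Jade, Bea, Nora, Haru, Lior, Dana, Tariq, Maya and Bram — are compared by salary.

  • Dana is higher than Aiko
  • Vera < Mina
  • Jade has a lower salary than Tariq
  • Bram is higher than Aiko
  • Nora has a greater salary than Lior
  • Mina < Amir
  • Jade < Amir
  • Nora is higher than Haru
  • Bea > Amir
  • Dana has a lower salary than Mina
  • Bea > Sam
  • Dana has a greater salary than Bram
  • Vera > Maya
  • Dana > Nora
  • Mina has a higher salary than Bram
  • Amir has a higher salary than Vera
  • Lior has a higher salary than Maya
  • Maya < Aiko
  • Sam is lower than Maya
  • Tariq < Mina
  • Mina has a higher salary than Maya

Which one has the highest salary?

Chaining downward from Bea: directly below it, Sam, Amir; then Jade, Vera, Mina; then Maya, Bram, Tariq, Dana; then Aiko, Nora; then Lior, Haru.
That covers every other element, and nothing is given above Bea, so Bea is the highest salary.

Bea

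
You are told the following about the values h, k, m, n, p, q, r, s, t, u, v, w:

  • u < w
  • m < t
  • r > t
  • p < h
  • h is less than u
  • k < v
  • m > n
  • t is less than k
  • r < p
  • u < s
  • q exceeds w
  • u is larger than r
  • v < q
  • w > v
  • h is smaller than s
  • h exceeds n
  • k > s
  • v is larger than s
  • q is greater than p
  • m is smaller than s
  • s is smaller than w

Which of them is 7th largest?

h

The consecutive relations fix a unique order: n < m < t < r < p < h < u < s < k < v < w < q.
Counting 7 from the largest end gives h.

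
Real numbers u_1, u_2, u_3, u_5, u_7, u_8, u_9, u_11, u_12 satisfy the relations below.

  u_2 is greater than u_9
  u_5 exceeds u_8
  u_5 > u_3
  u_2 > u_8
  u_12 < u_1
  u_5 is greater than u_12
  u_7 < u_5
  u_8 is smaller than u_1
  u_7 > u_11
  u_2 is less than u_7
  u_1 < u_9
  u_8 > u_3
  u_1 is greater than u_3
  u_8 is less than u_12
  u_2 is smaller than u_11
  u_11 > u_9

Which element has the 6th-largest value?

Chaining the given pairs: u_3 < u_8 < u_12 < u_1 < u_9 < u_2 < u_11 < u_7 < u_5.
The 6th largest is u_1.

u_1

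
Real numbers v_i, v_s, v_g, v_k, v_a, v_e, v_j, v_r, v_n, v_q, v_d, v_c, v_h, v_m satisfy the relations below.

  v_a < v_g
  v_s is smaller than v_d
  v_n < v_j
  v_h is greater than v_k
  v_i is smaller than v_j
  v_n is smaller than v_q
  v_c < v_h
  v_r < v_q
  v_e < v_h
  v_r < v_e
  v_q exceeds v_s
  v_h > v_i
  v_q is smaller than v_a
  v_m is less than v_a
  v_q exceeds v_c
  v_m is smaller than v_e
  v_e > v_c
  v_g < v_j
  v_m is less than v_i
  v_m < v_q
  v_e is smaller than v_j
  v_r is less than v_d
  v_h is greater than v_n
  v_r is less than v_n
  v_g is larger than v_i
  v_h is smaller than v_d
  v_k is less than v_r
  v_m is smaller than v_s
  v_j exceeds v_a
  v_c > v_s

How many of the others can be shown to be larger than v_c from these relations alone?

The elements the relations force above v_c are v_e, v_q, v_a, v_g, v_j, v_h, v_d — no chain reaches any other.
That is 7.

7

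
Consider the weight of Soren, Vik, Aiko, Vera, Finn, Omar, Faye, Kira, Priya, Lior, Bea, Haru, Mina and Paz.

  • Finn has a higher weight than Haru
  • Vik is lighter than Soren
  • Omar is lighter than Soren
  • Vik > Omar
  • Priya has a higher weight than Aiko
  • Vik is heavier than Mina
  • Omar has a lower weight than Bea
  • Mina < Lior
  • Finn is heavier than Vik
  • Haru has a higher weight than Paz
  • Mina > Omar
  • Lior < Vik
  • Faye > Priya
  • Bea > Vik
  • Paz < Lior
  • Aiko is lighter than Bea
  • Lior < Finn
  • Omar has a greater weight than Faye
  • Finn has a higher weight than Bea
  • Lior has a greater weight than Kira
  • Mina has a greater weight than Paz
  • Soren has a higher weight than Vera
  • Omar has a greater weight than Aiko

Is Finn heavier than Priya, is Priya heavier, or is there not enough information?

Priya < Faye and Faye < Omar give Priya < Omar.
Then Omar < Mina extends the chain to Mina.
With Mina < Lior: Priya < Faye < Omar < Mina < Lior.
Then Lior < Vik extends the chain to Vik.
Then Vik < Bea extends the chain to Bea.
With Bea < Finn: Priya < Faye < Omar < Mina < Lior < Vik < Bea < Finn.
So Finn is heavier.

Finn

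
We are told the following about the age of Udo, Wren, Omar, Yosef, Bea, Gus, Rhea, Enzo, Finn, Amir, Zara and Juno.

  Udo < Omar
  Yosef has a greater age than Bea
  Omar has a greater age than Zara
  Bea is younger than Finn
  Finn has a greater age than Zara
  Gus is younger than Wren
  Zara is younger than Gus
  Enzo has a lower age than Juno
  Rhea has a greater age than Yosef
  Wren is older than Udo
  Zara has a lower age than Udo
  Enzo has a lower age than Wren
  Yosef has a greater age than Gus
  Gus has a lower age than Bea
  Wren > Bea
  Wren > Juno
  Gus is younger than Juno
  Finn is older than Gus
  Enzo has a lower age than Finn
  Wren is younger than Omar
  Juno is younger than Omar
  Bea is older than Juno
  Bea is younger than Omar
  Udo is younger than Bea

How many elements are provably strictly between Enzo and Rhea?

3

The relations place Enzo below Rhea. An element lies strictly between them when it is forced above Enzo and also forced below Rhea.
Above Enzo: {Juno, Bea, Yosef, Wren, Omar, Finn}. Below Rhea: {Zara, Udo, Gus, Juno, Bea, Yosef}.
Intersection: {Juno, Bea, Yosef} — 3.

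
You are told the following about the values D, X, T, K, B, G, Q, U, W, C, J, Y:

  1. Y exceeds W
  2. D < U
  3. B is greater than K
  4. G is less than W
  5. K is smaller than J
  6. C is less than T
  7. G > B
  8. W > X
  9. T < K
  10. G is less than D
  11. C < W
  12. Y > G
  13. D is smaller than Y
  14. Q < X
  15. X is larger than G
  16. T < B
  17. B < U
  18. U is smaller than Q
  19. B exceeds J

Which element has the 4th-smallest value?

J

The consecutive relations fix a unique order: C < T < K < J < B < G < D < U < Q < X < W < Y.
Counting 4 from the smallest end gives J.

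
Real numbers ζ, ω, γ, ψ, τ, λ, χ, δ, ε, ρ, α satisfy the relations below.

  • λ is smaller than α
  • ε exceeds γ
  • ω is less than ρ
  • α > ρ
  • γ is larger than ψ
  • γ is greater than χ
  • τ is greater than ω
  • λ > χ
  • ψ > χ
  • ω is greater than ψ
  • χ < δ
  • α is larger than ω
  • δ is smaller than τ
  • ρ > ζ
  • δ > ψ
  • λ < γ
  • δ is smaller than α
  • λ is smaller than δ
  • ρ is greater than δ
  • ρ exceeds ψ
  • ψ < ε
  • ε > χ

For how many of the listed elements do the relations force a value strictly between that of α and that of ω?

The relations place ω below α. An element lies strictly between them when it is forced above ω and also forced below α.
Above ω: {ρ, τ}. Below α: {χ, ψ, λ, δ, ζ, ρ}.
Intersection: {ρ} — 1.

1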